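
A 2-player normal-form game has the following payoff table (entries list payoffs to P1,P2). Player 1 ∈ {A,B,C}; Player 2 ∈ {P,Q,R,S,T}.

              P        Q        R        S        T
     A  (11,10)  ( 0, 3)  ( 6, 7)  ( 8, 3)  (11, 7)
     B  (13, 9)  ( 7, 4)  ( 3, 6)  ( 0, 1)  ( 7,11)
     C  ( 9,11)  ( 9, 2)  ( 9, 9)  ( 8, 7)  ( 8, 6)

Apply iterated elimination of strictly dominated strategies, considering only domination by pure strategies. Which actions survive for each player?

Remaining: P1:{A,B} P2:{P,T}

P2 drop Q (P beats it: A:10>3 B:9>4 C:11>2)
P2 drop R (P beats it: A:10>7 B:9>6 C:11>9)
P2 drop S (P beats it: A:10>3 B:9>1 C:11>7)
P1 drop C (A beats it: P:11>9 T:11>8)
P1→{A,B} P2→{P,T}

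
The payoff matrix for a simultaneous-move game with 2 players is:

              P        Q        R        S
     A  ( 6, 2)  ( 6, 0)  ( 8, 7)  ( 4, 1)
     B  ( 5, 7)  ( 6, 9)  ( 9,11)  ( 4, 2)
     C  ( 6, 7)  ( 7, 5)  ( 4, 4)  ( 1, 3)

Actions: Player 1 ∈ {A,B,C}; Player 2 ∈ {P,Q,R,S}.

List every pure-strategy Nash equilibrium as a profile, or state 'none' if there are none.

PSNE = {(B,R), (C,P)}

(A,P): not NE [P2→R gives 7>2]
(A,Q): not NE [P1→C gives 7>6; P2→R gives 7>0]
(A,R): not NE [P1→B gives 9>8]
(A,S): not NE [P2→R gives 7>1]
(B,P): not NE [P1→C gives 6>5; P2→R gives 11>7]
(B,Q): not NE [P1→C gives 7>6; P2→R gives 11>9]
(B,R): NE
(B,S): not NE [P2→R gives 11>2]
(C,P): NE
(C,Q): not NE [P2→P gives 7>5]
(C,R): not NE [P1→B gives 9>4; P2→P gives 7>4]
(C,S): not NE [P1→B gives 4>1; P2→P gives 7>3]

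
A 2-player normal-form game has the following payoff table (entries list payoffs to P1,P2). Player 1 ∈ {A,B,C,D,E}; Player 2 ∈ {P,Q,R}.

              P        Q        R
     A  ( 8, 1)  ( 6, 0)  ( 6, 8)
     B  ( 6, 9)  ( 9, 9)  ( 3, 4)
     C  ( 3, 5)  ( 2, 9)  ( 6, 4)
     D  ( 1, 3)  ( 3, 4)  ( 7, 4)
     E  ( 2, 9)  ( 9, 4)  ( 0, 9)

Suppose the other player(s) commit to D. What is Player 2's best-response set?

u_2(P vs D) = 3
u_2(Q vs D) = 4
u_2(R vs D) = 4
max payoff 4 at {Q,R}

BR_2 = {Q,R}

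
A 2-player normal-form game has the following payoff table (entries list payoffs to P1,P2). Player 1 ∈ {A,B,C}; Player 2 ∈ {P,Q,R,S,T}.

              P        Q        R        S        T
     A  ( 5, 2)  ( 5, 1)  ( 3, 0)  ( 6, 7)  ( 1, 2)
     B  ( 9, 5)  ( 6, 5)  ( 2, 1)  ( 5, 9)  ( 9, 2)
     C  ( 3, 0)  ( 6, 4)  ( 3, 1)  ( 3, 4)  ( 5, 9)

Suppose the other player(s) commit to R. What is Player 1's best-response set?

u_1(A vs R) = 3
u_1(B vs R) = 2
u_1(C vs R) = 3
max payoff 3 at {A,C}

argmax u_1 = {A,C}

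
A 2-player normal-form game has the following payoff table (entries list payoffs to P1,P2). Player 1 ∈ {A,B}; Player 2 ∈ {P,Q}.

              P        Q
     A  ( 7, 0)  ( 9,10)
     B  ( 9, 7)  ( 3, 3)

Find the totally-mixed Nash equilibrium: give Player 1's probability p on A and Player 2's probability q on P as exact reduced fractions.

(p,q) = (2/7, 3/4)

P1 indiff ⇒ q·7+(1-q)·9 = q·9+(1-q)·3 ⇒ q(-2) = (1-q)(-6) ⇒ q = 3/4
P2 indiff ⇒ p·0+(1-p)·7 = p·10+(1-p)·3 ⇒ p(-10) = (1-p)(-4) ⇒ p = 2/7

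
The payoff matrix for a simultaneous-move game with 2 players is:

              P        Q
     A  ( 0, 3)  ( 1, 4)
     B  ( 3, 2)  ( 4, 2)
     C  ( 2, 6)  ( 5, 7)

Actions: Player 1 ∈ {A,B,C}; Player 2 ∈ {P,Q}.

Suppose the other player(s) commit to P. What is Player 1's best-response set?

u_1(A vs P) = 0
u_1(B vs P) = 3
u_1(C vs P) = 2
max payoff 3 at {B}

BR_1 = {B}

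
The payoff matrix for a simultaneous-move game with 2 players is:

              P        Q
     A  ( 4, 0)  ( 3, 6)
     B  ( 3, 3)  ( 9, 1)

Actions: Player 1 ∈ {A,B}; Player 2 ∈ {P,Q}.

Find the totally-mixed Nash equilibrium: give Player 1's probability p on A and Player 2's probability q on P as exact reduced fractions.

P1 indiff ⇒ q·4+(1-q)·3 = q·3+(1-q)·9 ⇒ q(1) = (1-q)(6) ⇒ q = 6/7
P2 indiff ⇒ p·0+(1-p)·3 = p·6+(1-p)·1 ⇒ p(-6) = (1-p)(-2) ⇒ p = 1/4

(p,q) = (1/4, 6/7)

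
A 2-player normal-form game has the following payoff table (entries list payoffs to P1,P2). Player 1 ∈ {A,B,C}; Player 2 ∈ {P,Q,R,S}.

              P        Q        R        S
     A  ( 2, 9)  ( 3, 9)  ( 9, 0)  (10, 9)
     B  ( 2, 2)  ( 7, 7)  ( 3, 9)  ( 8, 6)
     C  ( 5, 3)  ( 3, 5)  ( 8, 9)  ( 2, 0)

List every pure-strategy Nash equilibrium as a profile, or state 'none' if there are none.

Nash profiles: (A,S)

(A,P): not NE [P1→C gives 5>2]
(A,Q): not NE [P1→B gives 7>3]
(A,R): not NE [P2→S gives 9>0]
(A,S): NE
(B,P): not NE [P1→C gives 5>2; P2→R gives 9>2]
(B,Q): not NE [P2→R gives 9>7]
(B,R): not NE [P1→A gives 9>3]
(B,S): not NE [P1→A gives 10>8; P2→R gives 9>6]
(C,P): not NE [P2→R gives 9>3]
(C,Q): not NE [P1→B gives 7>3; P2→R gives 9>5]
(C,R): not NE [P1→A gives 9>8]
(C,S): not NE [P1→A gives 10>2; P2→R gives 9>0]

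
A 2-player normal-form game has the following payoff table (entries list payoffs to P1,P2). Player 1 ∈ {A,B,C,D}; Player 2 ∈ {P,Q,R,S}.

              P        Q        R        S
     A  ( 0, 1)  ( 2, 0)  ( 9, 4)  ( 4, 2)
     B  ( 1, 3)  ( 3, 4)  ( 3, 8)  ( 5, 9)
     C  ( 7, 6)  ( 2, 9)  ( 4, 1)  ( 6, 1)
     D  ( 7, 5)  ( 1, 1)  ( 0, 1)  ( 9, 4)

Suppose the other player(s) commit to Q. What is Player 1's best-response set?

u_1(A vs Q) = 2
u_1(B vs Q) = 3
u_1(C vs Q) = 2
u_1(D vs Q) = 1
max payoff 3 at {B}

argmax u_1 = {B}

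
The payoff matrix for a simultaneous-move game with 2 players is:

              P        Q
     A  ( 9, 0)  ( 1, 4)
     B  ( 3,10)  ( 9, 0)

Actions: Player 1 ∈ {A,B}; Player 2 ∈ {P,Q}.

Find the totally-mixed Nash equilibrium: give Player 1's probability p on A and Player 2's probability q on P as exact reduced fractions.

P1 indiff ⇒ q·9+(1-q)·1 = q·3+(1-q)·9 ⇒ q(6) = (1-q)(8) ⇒ q = 4/7
P2 indiff ⇒ p·0+(1-p)·10 = p·4+(1-p)·0 ⇒ p(-4) = (1-p)(-10) ⇒ p = 5/7

p=5/7, q=4/7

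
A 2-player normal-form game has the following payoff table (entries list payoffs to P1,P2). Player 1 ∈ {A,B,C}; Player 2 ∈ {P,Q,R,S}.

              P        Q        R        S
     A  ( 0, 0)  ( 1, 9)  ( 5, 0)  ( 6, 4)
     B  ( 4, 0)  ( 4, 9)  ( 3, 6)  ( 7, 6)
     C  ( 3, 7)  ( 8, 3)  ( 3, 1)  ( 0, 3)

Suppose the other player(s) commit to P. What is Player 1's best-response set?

u_1(A vs P) = 0
u_1(B vs P) = 4
u_1(C vs P) = 3
max payoff 4 at {B}

BR_1 = {B}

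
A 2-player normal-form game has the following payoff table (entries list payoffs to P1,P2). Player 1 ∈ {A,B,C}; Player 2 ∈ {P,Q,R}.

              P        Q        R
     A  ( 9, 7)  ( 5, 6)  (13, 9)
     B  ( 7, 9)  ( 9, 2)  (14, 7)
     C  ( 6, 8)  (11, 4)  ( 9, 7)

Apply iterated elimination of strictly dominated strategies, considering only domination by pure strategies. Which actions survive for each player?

IESDS → P1:{A,B} P2:{P,R}

P2 drop Q (P beats it: A:7>6 B:9>2 C:8>4)
P1 drop C (A beats it: P:9>6 R:13>9)
P1→{A,B} P2→{P,R}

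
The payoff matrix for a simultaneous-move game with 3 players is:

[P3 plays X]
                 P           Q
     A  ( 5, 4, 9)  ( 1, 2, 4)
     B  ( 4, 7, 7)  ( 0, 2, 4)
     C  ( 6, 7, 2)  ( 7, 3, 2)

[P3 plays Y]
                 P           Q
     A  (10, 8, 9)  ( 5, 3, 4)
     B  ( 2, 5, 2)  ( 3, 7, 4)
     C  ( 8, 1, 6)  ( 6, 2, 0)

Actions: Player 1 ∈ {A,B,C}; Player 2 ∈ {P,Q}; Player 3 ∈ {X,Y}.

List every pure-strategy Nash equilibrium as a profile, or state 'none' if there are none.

(A,P,X): not NE [P1→C gives 6>5]
(A,P,Y): NE
(A,Q,X): not NE [P1→C gives 7>1; P2→P gives 4>2]
(A,Q,Y): not NE [P1→C gives 6>5; P2→P gives 8>3]
(B,P,X): not NE [P1→C gives 6>4]
(B,P,Y): not NE [P1→A gives 10>2; P2→Q gives 7>5; P3→X gives 7>2]
(B,Q,X): not NE [P1→C gives 7>0; P2→P gives 7>2]
(B,Q,Y): not NE [P1→C gives 6>3]
(C,P,X): not NE [P3→Y gives 6>2]
(C,P,Y): not NE [P1→A gives 10>8; P2→Q gives 2>1]
(C,Q,X): not NE [P2→P gives 7>3]
(C,Q,Y): not NE [P3→X gives 2>0]

PSNE = {(A,P,Y)}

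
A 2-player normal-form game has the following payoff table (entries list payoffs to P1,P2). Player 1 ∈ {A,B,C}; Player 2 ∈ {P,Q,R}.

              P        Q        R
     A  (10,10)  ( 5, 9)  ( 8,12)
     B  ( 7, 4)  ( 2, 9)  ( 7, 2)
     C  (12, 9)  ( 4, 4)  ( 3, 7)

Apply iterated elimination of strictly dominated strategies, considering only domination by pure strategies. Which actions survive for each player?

P1 drop B (A beats it: P:10>7 Q:5>2 R:8>7)
P2 drop Q (P beats it: A:10>9 C:9>4)
P1→{A,C} P2→{P,R}

Survivors P1:{A,C} P2:{P,R}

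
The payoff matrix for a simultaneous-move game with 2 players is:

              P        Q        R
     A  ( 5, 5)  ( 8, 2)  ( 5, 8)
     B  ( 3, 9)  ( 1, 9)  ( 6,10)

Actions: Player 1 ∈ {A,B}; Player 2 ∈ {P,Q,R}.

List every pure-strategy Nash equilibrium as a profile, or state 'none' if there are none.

NE set: (B,R)

(A,P): not NE [P2→R gives 8>5]
(A,Q): not NE [P2→R gives 8>2]
(A,R): not NE [P1→B gives 6>5]
(B,P): not NE [P1→A gives 5>3; P2→R gives 10>9]
(B,Q): not NE [P1→A gives 8>1; P2→R gives 10>9]
(B,R): NE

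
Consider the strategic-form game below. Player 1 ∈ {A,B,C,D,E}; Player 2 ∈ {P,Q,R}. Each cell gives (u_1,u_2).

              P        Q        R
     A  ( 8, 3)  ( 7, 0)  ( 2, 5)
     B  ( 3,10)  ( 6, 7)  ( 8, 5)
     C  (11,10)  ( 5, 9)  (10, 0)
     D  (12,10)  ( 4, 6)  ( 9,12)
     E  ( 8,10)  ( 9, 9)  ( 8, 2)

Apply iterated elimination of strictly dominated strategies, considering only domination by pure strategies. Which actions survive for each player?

P2 drop Q (P beats it: A:3>0 B:10>7 C:10>9 D:10>6 E:10>9)
P1 drop A (C beats it: P:11>8 R:10>2)
P1 drop B (C beats it: P:11>3 R:10>8)
P1 drop E (C beats it: P:11>8 R:10>8)
P1→{C,D} P2→{P,R}

Remaining: P1:{C,D} P2:{P,R}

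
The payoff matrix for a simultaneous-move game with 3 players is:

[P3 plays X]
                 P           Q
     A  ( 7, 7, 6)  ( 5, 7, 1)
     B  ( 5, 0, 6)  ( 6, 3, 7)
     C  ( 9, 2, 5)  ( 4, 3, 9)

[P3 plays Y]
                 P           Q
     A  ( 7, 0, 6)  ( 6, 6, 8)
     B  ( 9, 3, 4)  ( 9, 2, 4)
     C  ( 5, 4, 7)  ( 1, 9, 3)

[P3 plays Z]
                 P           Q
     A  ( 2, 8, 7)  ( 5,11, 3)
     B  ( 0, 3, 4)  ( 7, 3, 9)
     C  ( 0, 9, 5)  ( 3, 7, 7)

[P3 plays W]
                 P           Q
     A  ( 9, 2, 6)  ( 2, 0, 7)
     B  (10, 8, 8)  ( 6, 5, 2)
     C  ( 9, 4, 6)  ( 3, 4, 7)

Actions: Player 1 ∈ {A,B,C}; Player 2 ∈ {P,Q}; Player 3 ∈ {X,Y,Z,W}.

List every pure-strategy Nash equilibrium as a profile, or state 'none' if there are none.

PSNE = {(B,P,W), (B,Q,Z)}

(A,P,X): not NE [P1→C gives 9>7; P3→Z gives 7>6]
(A,P,Y): not NE [P1→B gives 9>7; P2→Q gives 6>0; P3→Z gives 7>6]
(A,P,Z): not NE [P2→Q gives 11>8]
(A,P,W): not NE [P1→B gives 10>9; P3→Z gives 7>6]
(A,Q,X): not NE [P1→B gives 6>5; P3→Y gives 8>1]
(A,Q,Y): not NE [P1→B gives 9>6]
(A,Q,Z): not NE [P1→B gives 7>5; P3→Y gives 8>3]
(A,Q,W): not NE [P1→B gives 6>2; P2→P gives 2>0; P3→Y gives 8>7]
(B,P,X): not NE [P1→C gives 9>5; P2→Q gives 3>0; P3→W gives 8>6]
(B,P,Y): not NE [P3→W gives 8>4]
(B,P,Z): not NE [P1→A gives 2>0; P3→W gives 8>4]
(B,P,W): NE
(B,Q,X): not NE [P3→Z gives 9>7]
(B,Q,Y): not NE [P2→P gives 3>2; P3→Z gives 9>4]
(B,Q,Z): NE
(B,Q,W): not NE [P2→P gives 8>5; P3→Z gives 9>2]
(C,P,X): not NE [P2→Q gives 3>2; P3→Y gives 7>5]
(C,P,Y): not NE [P1→B gives 9>5; P2→Q gives 9>4]
(C,P,Z): not NE [P1→A gives 2>0; P3→Y gives 7>5]
(C,P,W): not NE [P1→B gives 10>9; P3→Y gives 7>6]
(C,Q,X): not NE [P1→B gives 6>4]
(C,Q,Y): not NE [P1→B gives 9>1; P3→X gives 9>3]
(C,Q,Z): not NE [P1→B gives 7>3; P2→P gives 9>7; P3→X gives 9>7]
(C,Q,W): not NE [P1→B gives 6>3; P3→X gives 9>7]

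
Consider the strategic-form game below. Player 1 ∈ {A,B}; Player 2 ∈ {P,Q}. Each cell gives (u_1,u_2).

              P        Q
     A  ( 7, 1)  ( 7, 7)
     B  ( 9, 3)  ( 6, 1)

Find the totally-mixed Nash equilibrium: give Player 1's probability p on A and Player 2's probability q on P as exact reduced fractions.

P1 mixes 1/4 on A; P2 mixes 1/3 on P

P1 indiff ⇒ q·7+(1-q)·7 = q·9+(1-q)·6 ⇒ q(-2) = (1-q)(-1) ⇒ q = 1/3
P2 indiff ⇒ p·1+(1-p)·3 = p·7+(1-p)·1 ⇒ p(-6) = (1-p)(-2) ⇒ p = 1/4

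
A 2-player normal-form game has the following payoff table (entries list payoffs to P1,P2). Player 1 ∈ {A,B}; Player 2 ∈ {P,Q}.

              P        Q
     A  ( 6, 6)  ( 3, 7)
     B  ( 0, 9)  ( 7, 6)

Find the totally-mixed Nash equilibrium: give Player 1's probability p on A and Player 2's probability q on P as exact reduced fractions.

P1 mixes 3/4 on A; P2 mixes 2/5 on P

P1 indiff ⇒ q·6+(1-q)·3 = q·0+(1-q)·7 ⇒ q(6) = (1-q)(4) ⇒ q = 2/5
P2 indiff ⇒ p·6+(1-p)·9 = p·7+(1-p)·6 ⇒ p(-1) = (1-p)(-3) ⇒ p = 3/4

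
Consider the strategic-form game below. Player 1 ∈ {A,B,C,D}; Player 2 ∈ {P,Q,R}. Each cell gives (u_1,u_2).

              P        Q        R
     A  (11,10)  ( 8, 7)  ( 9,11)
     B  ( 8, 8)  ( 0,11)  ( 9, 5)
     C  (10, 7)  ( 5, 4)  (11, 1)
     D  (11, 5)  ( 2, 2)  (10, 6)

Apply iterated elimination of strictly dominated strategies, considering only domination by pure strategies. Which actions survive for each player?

P1 drop B (C beats it: P:10>8 Q:5>0 R:11>9)
P2 drop Q (P beats it: A:10>7 C:7>4 D:5>2)
P1→{A,C,D} P2→{P,R}

Survivors P1:{A,C,D} P2:{P,R}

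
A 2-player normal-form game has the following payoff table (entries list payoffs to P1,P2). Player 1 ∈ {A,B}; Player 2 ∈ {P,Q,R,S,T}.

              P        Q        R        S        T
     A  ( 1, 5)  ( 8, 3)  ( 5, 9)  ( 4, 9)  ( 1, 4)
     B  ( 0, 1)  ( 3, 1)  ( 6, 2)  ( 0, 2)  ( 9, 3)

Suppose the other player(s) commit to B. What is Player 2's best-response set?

BR_2 = {T}

u_2(P vs B) = 1
u_2(Q vs B) = 1
u_2(R vs B) = 2
u_2(S vs B) = 2
u_2(T vs B) = 3
max payoff 3 at {T}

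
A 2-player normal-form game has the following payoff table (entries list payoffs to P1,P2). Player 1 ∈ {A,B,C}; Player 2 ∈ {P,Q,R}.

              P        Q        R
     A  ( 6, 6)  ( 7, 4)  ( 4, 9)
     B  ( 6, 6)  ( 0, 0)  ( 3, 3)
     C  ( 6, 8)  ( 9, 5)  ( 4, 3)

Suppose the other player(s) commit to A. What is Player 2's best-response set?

u_2(P vs A) = 6
u_2(Q vs A) = 4
u_2(R vs A) = 9
max payoff 9 at {R}

P2 best: {R}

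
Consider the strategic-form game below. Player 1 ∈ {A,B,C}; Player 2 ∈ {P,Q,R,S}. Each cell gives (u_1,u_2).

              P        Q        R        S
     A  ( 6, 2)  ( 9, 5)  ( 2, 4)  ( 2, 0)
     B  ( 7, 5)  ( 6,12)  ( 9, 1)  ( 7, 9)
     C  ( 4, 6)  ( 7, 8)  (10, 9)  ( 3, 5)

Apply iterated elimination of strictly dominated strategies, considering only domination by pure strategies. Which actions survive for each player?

Remaining: P1:{A,C} P2:{Q,R}

P2 drop P (Q beats it: A:5>2 B:12>5 C:8>6)
P2 drop S (Q beats it: A:5>0 B:12>9 C:8>5)
P1 drop B (C beats it: Q:7>6 R:10>9)
P1→{A,C} P2→{Q,R}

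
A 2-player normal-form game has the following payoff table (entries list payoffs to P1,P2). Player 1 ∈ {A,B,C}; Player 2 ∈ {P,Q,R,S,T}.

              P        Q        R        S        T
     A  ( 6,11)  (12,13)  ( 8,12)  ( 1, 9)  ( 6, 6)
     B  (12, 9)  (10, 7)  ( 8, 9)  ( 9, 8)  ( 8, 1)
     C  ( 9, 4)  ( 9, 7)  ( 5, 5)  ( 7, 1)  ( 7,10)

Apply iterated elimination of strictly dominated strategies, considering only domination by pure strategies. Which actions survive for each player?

Survivors P1:{A,B} P2:{P,Q,R}

P1 drop C (B beats it: P:12>9 Q:10>9 R:8>5 S:9>7 T:8>7)
P2 drop S (P beats it: A:11>9 B:9>8)
P2 drop T (P beats it: A:11>6 B:9>1)
P1→{A,B} P2→{P,Q,R}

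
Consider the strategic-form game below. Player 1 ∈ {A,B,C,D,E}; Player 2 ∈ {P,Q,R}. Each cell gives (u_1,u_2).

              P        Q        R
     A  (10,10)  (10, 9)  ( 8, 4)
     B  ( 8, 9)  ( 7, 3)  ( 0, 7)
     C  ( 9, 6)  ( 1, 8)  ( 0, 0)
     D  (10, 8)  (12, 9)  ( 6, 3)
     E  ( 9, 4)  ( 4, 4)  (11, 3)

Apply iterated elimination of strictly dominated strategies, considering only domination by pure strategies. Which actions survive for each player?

P1 drop B (A beats it: P:10>8 Q:10>7 R:8>0)
P1 drop C (A beats it: P:10>9 Q:10>1 R:8>0)
P2 drop R (P beats it: A:10>4 D:8>3 E:4>3)
P1 drop E (A beats it: P:10>9 Q:10>4)
P1→{A,D} P2→{P,Q}

Survivors P1:{A,D} P2:{P,Q}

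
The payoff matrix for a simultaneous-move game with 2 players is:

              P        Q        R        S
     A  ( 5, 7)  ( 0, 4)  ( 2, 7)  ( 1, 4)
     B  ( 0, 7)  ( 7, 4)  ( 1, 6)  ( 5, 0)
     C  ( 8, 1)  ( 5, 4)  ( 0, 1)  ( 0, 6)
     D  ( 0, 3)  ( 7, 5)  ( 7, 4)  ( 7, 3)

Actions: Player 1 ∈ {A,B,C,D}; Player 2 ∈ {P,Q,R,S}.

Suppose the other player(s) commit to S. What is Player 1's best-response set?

argmax u_1 = {D}

u_1(A vs S) = 1
u_1(B vs S) = 5
u_1(C vs S) = 0
u_1(D vs S) = 7
max payoff 7 at {D}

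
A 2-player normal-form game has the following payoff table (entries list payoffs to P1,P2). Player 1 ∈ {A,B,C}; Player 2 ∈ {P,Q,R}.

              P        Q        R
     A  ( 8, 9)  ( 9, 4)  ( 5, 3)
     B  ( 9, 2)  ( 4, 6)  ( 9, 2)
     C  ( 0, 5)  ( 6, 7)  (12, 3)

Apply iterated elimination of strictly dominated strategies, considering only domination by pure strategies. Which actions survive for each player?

Survivors P1:{A,B} P2:{P,Q}

P2 drop R (Q beats it: A:4>3 B:6>2 C:7>3)
P1 drop C (A beats it: P:8>0 Q:9>6)
P1→{A,B} P2→{P,Q}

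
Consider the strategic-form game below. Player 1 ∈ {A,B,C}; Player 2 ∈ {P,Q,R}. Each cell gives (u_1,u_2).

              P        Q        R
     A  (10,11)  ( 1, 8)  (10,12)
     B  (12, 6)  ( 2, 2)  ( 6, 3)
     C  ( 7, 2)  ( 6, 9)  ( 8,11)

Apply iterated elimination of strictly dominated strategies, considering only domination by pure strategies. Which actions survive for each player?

Survivors P1:{A,B} P2:{P,R}

P2 drop Q (R beats it: A:12>8 B:3>2 C:11>9)
P1 drop C (A beats it: P:10>7 R:10>8)
P1→{A,B} P2→{P,R}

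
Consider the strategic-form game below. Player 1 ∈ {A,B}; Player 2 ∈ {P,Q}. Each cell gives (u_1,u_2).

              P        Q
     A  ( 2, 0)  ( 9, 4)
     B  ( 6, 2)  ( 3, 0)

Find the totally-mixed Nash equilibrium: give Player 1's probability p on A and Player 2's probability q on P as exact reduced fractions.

P1 mixes 1/3 on A; P2 mixes 3/5 on P

P1 indiff ⇒ q·2+(1-q)·9 = q·6+(1-q)·3 ⇒ q(-4) = (1-q)(-6) ⇒ q = 3/5
P2 indiff ⇒ p·0+(1-p)·2 = p·4+(1-p)·0 ⇒ p(-4) = (1-p)(-2) ⇒ p = 1/3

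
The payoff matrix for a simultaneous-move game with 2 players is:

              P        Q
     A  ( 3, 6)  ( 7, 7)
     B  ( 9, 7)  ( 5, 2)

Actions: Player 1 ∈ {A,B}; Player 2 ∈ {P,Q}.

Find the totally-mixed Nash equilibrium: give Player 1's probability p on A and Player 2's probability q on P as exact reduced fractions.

P1 indiff ⇒ q·3+(1-q)·7 = q·9+(1-q)·5 ⇒ q(-6) = (1-q)(-2) ⇒ q = 1/4
P2 indiff ⇒ p·6+(1-p)·7 = p·7+(1-p)·2 ⇒ p(-1) = (1-p)(-5) ⇒ p = 5/6

p=5/6, q=1/4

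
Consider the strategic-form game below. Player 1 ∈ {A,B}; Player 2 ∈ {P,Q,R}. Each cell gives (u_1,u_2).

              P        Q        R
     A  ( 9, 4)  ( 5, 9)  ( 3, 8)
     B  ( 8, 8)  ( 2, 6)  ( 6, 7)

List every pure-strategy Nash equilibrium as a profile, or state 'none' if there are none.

PSNE = {(A,Q)}

(A,P): not NE [P2→Q gives 9>4]
(A,Q): NE
(A,R): not NE [P1→B gives 6>3; P2→Q gives 9>8]
(B,P): not NE [P1→A gives 9>8]
(B,Q): not NE [P1→A gives 5>2; P2→P gives 8>6]
(B,R): not NE [P2→P gives 8>7]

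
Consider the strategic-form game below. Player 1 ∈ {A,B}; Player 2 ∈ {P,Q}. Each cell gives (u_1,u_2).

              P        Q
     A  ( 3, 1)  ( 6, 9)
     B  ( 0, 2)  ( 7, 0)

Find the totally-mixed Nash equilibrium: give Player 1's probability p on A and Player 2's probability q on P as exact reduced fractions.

P1 indiff ⇒ q·3+(1-q)·6 = q·0+(1-q)·7 ⇒ q(3) = (1-q)(1) ⇒ q = 1/4
P2 indiff ⇒ p·1+(1-p)·2 = p·9+(1-p)·0 ⇒ p(-8) = (1-p)(-2) ⇒ p = 1/5

p=1/5, q=1/4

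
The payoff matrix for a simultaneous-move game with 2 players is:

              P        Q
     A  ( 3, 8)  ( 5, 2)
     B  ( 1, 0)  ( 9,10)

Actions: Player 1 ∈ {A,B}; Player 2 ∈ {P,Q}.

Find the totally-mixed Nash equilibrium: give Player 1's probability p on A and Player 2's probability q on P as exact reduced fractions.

P1 mixes 5/8 on A; P2 mixes 2/3 on P

P1 indiff ⇒ q·3+(1-q)·5 = q·1+(1-q)·9 ⇒ q(2) = (1-q)(4) ⇒ q = 2/3
P2 indiff ⇒ p·8+(1-p)·0 = p·2+(1-p)·10 ⇒ p(6) = (1-p)(10) ⇒ p = 5/8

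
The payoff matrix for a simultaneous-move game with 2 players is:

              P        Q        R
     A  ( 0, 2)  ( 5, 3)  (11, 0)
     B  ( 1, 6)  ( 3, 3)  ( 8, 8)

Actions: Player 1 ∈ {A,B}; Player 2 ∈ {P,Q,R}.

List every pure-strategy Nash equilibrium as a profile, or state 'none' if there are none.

(A,P): not NE [P1→B gives 1>0; P2→Q gives 3>2]
(A,Q): NE
(A,R): not NE [P2→Q gives 3>0]
(B,P): not NE [P2→R gives 8>6]
(B,Q): not NE [P1→A gives 5>3; P2→R gives 8>3]
(B,R): not NE [P1→A gives 11>8]

NE set: (A,Q)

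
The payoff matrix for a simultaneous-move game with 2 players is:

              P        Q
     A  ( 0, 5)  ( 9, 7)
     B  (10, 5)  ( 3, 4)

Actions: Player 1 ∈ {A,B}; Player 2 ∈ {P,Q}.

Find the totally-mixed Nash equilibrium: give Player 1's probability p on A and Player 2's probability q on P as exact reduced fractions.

P1 indiff ⇒ q·0+(1-q)·9 = q·10+(1-q)·3 ⇒ q(-10) = (1-q)(-6) ⇒ q = 3/8
P2 indiff ⇒ p·5+(1-p)·5 = p·7+(1-p)·4 ⇒ p(-2) = (1-p)(-1) ⇒ p = 1/3

(p,q) = (1/3, 3/8)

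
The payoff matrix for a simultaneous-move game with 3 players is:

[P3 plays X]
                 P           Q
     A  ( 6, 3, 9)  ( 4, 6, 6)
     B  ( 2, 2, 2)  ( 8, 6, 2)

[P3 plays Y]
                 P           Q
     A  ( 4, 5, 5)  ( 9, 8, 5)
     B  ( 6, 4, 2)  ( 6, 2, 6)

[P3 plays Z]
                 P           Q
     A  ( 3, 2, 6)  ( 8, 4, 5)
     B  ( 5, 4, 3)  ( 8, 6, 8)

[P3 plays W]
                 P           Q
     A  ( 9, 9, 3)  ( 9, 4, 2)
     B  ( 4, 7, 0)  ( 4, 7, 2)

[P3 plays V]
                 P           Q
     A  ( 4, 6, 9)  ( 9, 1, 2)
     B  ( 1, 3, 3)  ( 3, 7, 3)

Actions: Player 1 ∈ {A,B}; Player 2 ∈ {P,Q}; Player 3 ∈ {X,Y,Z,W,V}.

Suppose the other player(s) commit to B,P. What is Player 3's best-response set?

P3 best: {Z,V}

u_3(X vs B,P) = 2
u_3(Y vs B,P) = 2
u_3(Z vs B,P) = 3
u_3(W vs B,P) = 0
u_3(V vs B,P) = 3
max payoff 3 at {Z,V}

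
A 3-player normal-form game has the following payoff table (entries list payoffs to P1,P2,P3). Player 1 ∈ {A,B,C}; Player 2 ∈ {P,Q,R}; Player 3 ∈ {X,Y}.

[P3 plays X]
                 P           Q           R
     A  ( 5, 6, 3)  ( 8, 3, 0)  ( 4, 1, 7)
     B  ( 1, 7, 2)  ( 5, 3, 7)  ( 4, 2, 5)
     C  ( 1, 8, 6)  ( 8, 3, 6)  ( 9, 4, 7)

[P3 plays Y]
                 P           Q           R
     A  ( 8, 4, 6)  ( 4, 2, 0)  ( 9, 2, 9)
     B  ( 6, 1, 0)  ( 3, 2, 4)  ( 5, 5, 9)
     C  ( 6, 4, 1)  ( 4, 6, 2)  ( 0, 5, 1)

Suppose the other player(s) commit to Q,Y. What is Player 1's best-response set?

u_1(A vs Q,Y) = 4
u_1(B vs Q,Y) = 3
u_1(C vs Q,Y) = 4
max payoff 4 at {A,C}

BR_1 = {A,C}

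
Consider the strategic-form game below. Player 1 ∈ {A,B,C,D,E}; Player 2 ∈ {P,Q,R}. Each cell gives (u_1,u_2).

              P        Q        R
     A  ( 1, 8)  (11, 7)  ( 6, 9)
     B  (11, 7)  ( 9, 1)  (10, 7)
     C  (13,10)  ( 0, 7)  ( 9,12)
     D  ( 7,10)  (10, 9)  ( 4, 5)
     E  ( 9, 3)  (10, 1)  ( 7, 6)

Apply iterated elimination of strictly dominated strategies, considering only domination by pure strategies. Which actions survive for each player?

IESDS → P1:{B,C} P2:{P,R}

P2 drop Q (P beats it: A:8>7 B:7>1 C:10>7 D:10>9 E:3>1)
P1 drop A (B beats it: P:11>1 R:10>6)
P1 drop D (B beats it: P:11>7 R:10>4)
P1 drop E (B beats it: P:11>9 R:10>7)
P1→{B,C} P2→{P,R}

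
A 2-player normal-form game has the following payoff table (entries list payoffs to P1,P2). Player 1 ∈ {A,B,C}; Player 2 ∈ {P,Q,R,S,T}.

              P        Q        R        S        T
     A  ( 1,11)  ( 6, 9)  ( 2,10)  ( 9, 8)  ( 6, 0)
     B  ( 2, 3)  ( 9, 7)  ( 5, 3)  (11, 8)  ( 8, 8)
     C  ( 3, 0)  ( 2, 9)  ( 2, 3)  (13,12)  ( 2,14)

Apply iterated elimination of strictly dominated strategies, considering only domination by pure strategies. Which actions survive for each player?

P1 drop A (B beats it: P:2>1 Q:9>6 R:5>2 S:11>9 T:8>6)
P2 drop P (Q beats it: B:7>3 C:9>0)
P2 drop Q (S beats it: B:8>7 C:12>9)
P2 drop R (S beats it: B:8>3 C:12>3)
P1→{B,C} P2→{S,T}

Remaining: P1:{B,C} P2:{S,T}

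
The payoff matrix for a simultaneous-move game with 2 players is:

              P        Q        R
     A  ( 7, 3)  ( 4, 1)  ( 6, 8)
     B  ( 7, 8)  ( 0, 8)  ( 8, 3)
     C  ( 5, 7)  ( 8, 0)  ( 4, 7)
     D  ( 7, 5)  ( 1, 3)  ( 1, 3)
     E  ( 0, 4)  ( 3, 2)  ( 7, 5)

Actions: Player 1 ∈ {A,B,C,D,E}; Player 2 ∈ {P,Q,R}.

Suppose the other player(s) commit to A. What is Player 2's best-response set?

u_2(P vs A) = 3
u_2(Q vs A) = 1
u_2(R vs A) = 8
max payoff 8 at {R}

BR_2 = {R}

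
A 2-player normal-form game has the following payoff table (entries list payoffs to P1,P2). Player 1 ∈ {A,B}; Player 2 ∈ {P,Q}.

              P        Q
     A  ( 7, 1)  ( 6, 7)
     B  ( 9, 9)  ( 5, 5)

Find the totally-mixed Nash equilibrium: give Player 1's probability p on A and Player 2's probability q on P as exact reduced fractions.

(p,q) = (2/5, 1/3)

P1 indiff ⇒ q·7+(1-q)·6 = q·9+(1-q)·5 ⇒ q(-2) = (1-q)(-1) ⇒ q = 1/3
P2 indiff ⇒ p·1+(1-p)·9 = p·7+(1-p)·5 ⇒ p(-6) = (1-p)(-4) ⇒ p = 2/5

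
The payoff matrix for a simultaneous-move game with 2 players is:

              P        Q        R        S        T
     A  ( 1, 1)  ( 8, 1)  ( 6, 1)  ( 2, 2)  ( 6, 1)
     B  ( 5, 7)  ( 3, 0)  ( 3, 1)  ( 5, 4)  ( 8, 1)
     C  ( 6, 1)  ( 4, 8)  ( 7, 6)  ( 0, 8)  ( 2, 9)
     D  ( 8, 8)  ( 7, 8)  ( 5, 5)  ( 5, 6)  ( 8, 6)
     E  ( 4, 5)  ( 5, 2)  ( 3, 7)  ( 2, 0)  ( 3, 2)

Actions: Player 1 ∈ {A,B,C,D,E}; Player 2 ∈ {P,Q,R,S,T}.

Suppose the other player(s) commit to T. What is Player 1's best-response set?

u_1(A vs T) = 6
u_1(B vs T) = 8
u_1(C vs T) = 2
u_1(D vs T) = 8
u_1(E vs T) = 3
max payoff 8 at {B,D}

BR_1 = {B,D}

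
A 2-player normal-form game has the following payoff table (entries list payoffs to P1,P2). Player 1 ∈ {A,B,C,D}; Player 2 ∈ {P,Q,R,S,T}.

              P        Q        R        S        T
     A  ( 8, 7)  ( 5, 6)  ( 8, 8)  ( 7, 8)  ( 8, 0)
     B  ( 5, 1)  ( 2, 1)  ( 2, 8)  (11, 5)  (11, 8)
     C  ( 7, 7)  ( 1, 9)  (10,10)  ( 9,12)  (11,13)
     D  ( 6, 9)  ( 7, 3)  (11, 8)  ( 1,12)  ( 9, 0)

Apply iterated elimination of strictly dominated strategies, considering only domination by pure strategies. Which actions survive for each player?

Survivors P1:{B,C,D} P2:{R,S,T}

P2 drop P (S beats it: A:8>7 B:5>1 C:12>7 D:12>9)
P2 drop Q (R beats it: A:8>6 B:8>1 C:10>9 D:8>3)
P1 drop A (C beats it: R:10>8 S:9>7 T:11>8)
P1→{B,C,D} P2→{R,S,T}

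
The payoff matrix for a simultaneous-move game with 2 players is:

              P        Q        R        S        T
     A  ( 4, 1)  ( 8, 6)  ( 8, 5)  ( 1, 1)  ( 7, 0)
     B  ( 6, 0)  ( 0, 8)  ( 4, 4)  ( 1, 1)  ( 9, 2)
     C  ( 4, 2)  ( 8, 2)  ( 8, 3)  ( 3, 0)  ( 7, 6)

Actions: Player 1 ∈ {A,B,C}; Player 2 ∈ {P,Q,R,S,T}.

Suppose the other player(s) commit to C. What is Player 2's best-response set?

P2 best: {T}

u_2(P vs C) = 2
u_2(Q vs C) = 2
u_2(R vs C) = 3
u_2(S vs C) = 0
u_2(T vs C) = 6
max payoff 6 at {T}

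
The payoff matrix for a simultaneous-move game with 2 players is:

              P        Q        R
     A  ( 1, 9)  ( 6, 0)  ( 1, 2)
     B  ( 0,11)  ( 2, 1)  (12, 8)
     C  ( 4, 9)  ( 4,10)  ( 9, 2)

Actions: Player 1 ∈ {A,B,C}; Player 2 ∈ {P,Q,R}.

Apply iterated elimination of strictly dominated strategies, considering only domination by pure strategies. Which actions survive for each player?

P2 drop R (P beats it: A:9>2 B:11>8 C:9>2)
P1 drop B (A beats it: P:1>0 Q:6>2)
P1→{A,C} P2→{P,Q}

Remaining: P1:{A,C} P2:{P,Q}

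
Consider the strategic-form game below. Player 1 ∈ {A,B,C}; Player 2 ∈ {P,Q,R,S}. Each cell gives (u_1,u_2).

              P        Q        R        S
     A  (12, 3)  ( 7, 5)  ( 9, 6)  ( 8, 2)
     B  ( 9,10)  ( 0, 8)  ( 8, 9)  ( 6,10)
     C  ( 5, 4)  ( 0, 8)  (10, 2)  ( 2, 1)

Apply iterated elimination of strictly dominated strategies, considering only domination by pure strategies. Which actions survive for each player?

P1 drop B (A beats it: P:12>9 Q:7>0 R:9>8 S:8>6)
P2 drop P (Q beats it: A:5>3 C:8>4)
P2 drop S (Q beats it: A:5>2 C:8>1)
P1→{A,C} P2→{Q,R}

Survivors P1:{A,C} P2:{Q,R}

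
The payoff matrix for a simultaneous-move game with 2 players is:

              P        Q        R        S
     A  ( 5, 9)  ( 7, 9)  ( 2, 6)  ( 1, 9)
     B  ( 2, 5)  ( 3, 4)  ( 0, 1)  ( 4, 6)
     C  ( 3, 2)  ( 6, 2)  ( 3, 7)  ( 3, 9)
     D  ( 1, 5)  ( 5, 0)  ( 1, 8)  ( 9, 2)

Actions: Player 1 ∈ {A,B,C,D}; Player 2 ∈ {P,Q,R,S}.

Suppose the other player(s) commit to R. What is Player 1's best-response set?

BR_1 = {C}

u_1(A vs R) = 2
u_1(B vs R) = 0
u_1(C vs R) = 3
u_1(D vs R) = 1
max payoff 3 at {C}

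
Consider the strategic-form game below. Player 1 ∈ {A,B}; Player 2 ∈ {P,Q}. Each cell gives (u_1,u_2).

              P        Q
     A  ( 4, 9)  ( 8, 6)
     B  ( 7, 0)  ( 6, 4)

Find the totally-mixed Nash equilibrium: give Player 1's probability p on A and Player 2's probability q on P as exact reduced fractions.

P1 indiff ⇒ q·4+(1-q)·8 = q·7+(1-q)·6 ⇒ q(-3) = (1-q)(-2) ⇒ q = 2/5
P2 indiff ⇒ p·9+(1-p)·0 = p·6+(1-p)·4 ⇒ p(3) = (1-p)(4) ⇒ p = 4/7

p=4/7, q=2/5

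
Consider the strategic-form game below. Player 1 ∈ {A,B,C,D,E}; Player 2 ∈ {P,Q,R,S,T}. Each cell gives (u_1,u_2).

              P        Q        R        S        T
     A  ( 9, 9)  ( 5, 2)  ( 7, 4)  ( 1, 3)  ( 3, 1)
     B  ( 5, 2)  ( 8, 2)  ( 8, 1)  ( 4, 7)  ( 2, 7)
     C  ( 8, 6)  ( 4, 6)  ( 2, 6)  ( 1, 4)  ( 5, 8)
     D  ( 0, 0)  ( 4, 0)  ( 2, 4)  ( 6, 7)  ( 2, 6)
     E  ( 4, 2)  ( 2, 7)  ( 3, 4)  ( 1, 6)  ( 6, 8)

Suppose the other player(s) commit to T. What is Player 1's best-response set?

u_1(A vs T) = 3
u_1(B vs T) = 2
u_1(C vs T) = 5
u_1(D vs T) = 2
u_1(E vs T) = 6
max payoff 6 at {E}

argmax u_1 = {E}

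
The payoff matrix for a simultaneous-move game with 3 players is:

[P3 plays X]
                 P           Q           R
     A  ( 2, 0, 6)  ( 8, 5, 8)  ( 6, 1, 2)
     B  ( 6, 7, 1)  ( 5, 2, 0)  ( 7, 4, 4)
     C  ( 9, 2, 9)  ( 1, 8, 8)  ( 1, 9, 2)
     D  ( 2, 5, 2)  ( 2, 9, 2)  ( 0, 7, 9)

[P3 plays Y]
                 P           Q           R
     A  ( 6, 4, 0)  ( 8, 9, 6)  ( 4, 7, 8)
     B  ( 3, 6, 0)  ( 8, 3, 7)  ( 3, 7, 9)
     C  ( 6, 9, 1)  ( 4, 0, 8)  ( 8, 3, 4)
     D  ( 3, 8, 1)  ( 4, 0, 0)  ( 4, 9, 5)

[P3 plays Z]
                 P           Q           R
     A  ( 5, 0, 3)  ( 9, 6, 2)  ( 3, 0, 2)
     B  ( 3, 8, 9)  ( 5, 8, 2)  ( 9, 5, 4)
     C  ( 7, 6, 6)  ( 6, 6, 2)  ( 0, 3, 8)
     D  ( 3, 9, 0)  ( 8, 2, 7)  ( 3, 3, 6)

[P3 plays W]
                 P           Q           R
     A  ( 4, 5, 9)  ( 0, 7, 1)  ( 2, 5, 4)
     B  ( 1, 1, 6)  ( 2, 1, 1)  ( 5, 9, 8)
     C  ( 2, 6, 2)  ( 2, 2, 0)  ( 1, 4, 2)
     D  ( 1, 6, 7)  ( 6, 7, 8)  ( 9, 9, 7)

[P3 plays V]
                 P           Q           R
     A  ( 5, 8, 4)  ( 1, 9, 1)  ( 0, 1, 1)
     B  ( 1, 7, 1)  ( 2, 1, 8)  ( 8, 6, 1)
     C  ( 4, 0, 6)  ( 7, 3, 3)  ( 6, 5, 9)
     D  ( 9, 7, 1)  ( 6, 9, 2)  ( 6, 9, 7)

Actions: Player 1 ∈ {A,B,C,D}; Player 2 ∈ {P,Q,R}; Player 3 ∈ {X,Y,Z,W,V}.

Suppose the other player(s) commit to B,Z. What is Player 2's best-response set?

u_2(P vs B,Z) = 8
u_2(Q vs B,Z) = 8
u_2(R vs B,Z) = 5
max payoff 8 at {P,Q}

P2 best: {P,Q}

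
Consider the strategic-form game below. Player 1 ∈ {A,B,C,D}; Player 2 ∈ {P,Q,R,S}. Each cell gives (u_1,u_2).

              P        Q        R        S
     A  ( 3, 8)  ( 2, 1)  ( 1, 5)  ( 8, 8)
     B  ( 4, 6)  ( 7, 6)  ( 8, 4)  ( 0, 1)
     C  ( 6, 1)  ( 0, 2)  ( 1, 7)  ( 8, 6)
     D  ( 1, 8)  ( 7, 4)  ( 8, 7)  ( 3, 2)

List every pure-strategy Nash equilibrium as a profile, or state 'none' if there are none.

PSNE = {(A,S), (B,Q)}

(A,P): not NE [P1→C gives 6>3]
(A,Q): not NE [P1→D gives 7>2; P2→S gives 8>1]
(A,R): not NE [P1→D gives 8>1; P2→S gives 8>5]
(A,S): NE
(B,P): not NE [P1→C gives 6>4]
(B,Q): NE
(B,R): not NE [P2→Q gives 6>4]
(B,S): not NE [P1→C gives 8>0; P2→Q gives 6>1]
(C,P): not NE [P2→R gives 7>1]
(C,Q): not NE [P1→D gives 7>0; P2→R gives 7>2]
(C,R): not NE [P1→D gives 8>1]
(C,S): not NE [P2→R gives 7>6]
(D,P): not NE [P1→C gives 6>1]
(D,Q): not NE [P2→P gives 8>4]
(D,R): not NE [P2→P gives 8>7]
(D,S): not NE [P1→C gives 8>3; P2→P gives 8>2]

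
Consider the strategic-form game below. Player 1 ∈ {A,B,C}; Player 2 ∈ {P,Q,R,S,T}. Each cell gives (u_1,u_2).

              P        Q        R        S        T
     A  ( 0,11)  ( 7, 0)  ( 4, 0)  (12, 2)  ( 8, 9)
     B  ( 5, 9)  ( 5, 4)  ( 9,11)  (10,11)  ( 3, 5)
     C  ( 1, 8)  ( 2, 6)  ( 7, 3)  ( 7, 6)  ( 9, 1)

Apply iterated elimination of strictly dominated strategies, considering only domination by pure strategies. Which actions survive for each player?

P2 drop Q (P beats it: A:11>0 B:9>4 C:8>6)
P2 drop T (P beats it: A:11>9 B:9>5 C:8>1)
P1 drop C (B beats it: P:5>1 R:9>7 S:10>7)
P1→{A,B} P2→{P,R,S}

IESDS → P1:{A,B} P2:{P,R,S}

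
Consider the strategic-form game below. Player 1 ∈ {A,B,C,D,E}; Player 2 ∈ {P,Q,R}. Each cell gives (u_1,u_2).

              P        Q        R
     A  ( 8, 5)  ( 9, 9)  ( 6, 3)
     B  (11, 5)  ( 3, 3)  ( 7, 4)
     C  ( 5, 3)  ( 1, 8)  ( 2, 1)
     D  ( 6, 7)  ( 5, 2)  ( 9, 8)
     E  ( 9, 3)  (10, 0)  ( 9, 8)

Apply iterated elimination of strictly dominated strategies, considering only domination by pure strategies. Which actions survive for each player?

Survivors P1:{B,D,E} P2:{P,R}

P1 drop A (E beats it: P:9>8 Q:10>9 R:9>6)
P1 drop C (B beats it: P:11>5 Q:3>1 R:7>2)
P2 drop Q (P beats it: B:5>3 D:7>2 E:3>0)
P1→{B,D,E} P2→{P,R}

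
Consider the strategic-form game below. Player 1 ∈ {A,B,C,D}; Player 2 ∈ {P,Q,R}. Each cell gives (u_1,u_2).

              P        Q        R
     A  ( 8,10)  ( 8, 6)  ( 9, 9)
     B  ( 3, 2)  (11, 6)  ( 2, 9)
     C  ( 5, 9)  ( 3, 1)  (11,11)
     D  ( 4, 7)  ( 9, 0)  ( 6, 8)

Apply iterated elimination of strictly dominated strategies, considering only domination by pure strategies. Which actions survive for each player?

IESDS → P1:{A,C} P2:{P,R}

P2 drop Q (R beats it: A:9>6 B:9>6 C:11>1 D:8>0)
P1 drop B (A beats it: P:8>3 R:9>2)
P1 drop D (A beats it: P:8>4 R:9>6)
P1→{A,C} P2→{P,R}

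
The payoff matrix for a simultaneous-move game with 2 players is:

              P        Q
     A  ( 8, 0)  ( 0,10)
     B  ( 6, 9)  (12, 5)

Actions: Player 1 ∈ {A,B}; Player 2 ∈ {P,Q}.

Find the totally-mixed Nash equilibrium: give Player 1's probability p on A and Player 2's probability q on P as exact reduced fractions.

P1 indiff ⇒ q·8+(1-q)·0 = q·6+(1-q)·12 ⇒ q(2) = (1-q)(12) ⇒ q = 6/7
P2 indiff ⇒ p·0+(1-p)·9 = p·10+(1-p)·5 ⇒ p(-10) = (1-p)(-4) ⇒ p = 2/7

p=2/7, q=6/7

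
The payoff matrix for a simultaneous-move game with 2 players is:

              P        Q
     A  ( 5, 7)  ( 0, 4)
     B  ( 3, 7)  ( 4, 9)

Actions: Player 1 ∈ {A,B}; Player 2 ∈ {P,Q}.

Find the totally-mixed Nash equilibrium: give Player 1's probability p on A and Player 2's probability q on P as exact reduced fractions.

P1 indiff ⇒ q·5+(1-q)·0 = q·3+(1-q)·4 ⇒ q(2) = (1-q)(4) ⇒ q = 2/3
P2 indiff ⇒ p·7+(1-p)·7 = p·4+(1-p)·9 ⇒ p(3) = (1-p)(2) ⇒ p = 2/5

p=2/5, q=2/3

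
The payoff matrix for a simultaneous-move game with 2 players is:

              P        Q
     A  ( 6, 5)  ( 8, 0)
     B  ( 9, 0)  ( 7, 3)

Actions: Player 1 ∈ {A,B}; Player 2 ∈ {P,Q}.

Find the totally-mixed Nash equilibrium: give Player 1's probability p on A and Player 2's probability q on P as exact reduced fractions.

P1 indiff ⇒ q·6+(1-q)·8 = q·9+(1-q)·7 ⇒ q(-3) = (1-q)(-1) ⇒ q = 1/4
P2 indiff ⇒ p·5+(1-p)·0 = p·0+(1-p)·3 ⇒ p(5) = (1-p)(3) ⇒ p = 3/8

(p,q) = (3/8, 1/4)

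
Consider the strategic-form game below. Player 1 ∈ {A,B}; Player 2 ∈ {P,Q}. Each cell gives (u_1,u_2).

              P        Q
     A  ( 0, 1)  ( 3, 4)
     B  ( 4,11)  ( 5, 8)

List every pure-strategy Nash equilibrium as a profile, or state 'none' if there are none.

(A,P): not NE [P1→B gives 4>0; P2→Q gives 4>1]
(A,Q): not NE [P1→B gives 5>3]
(B,P): NE
(B,Q): not NE [P2→P gives 11>8]

NE set: (B,P)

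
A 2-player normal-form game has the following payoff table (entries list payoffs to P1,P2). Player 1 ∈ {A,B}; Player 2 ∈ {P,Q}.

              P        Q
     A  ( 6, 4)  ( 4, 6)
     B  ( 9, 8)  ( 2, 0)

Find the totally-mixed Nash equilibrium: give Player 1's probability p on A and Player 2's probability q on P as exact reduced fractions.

(p,q) = (4/5, 2/5)

P1 indiff ⇒ q·6+(1-q)·4 = q·9+(1-q)·2 ⇒ q(-3) = (1-q)(-2) ⇒ q = 2/5
P2 indiff ⇒ p·4+(1-p)·8 = p·6+(1-p)·0 ⇒ p(-2) = (1-p)(-8) ⇒ p = 4/5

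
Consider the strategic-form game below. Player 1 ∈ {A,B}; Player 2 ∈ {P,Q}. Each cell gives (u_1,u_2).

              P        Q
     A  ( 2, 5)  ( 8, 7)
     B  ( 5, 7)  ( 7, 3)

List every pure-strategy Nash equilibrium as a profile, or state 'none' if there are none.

(A,P): not NE [P1→B gives 5>2; P2→Q gives 7>5]
(A,Q): NE
(B,P): NE
(B,Q): not NE [P1→A gives 8>7; P2→P gives 7>3]

Nash profiles: (A,Q), (B,P)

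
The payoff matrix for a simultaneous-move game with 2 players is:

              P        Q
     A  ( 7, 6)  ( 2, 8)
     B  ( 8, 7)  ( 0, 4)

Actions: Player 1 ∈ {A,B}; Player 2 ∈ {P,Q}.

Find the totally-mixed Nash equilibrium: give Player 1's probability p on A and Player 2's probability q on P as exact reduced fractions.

P1 indiff ⇒ q·7+(1-q)·2 = q·8+(1-q)·0 ⇒ q(-1) = (1-q)(-2) ⇒ q = 2/3
P2 indiff ⇒ p·6+(1-p)·7 = p·8+(1-p)·4 ⇒ p(-2) = (1-p)(-3) ⇒ p = 3/5

p=3/5, q=2/3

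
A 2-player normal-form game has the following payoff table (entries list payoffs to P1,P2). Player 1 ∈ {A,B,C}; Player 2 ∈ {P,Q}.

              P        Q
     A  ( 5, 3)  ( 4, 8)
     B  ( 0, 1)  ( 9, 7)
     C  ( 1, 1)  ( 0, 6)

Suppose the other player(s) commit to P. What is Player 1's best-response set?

u_1(A vs P) = 5
u_1(B vs P) = 0
u_1(C vs P) = 1
max payoff 5 at {A}

argmax u_1 = {A}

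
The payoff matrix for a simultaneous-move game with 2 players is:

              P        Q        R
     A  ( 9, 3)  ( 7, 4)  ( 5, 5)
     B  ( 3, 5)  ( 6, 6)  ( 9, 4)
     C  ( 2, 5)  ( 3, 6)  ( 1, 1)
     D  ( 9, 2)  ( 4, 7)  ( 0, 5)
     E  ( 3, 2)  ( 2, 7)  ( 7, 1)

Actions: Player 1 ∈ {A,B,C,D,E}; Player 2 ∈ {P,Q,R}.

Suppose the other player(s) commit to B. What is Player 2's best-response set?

argmax u_2 = {Q}

u_2(P vs B) = 5
u_2(Q vs B) = 6
u_2(R vs B) = 4
max payoff 6 at {Q}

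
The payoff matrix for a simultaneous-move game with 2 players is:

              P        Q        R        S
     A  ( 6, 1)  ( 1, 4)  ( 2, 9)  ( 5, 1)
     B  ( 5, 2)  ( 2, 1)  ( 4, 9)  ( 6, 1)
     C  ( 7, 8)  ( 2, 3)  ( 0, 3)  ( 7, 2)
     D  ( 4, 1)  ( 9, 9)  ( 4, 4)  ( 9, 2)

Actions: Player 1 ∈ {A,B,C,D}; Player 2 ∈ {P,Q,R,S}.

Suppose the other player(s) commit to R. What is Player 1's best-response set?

u_1(A vs R) = 2
u_1(B vs R) = 4
u_1(C vs R) = 0
u_1(D vs R) = 4
max payoff 4 at {B,D}

P1 best: {B,D}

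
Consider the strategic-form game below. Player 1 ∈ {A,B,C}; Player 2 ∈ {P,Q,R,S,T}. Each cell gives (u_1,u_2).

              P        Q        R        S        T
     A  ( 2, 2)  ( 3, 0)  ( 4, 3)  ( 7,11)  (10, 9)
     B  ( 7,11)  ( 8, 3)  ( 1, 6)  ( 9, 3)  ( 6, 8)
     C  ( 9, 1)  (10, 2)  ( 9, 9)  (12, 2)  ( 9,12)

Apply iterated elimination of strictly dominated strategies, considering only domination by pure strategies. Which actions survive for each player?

IESDS → P1:{A,C} P2:{S,T}

P1 drop B (C beats it: P:9>7 Q:10>8 R:9>1 S:12>9 T:9>6)
P2 drop P (R beats it: A:3>2 C:9>1)
P2 drop Q (R beats it: A:3>0 C:9>2)
P2 drop R (T beats it: A:9>3 C:12>9)
P1→{A,C} P2→{S,T}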